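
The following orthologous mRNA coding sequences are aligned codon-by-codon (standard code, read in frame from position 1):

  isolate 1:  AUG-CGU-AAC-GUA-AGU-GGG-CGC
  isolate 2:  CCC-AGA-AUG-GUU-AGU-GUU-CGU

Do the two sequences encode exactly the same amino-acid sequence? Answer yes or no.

Codon 1: AUG Met / CCC Pro — nonsynonymous.
Codon 2: CGU Arg / AGA Arg — synonymous.
Codon 3: AAC Asn / AUG Met — nonsynonymous.
Codon 4: GUA Val / GUU Val — synonymous.
Codon 5: AGU Ser / AGU Ser — identical.
Codon 6: GGG Gly / GUU Val — nonsynonymous.
Codon 7: CGC Arg / CGU Arg — synonymous.
Nonsynonymous differences: 3 → different protein.

no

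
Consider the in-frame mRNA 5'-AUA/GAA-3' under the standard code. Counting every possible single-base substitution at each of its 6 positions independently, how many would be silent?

Codon 1 (AUA, Ile): 2 synonymous substitutions.
Codon 2 (GAA, Glu): 1 synonymous substitution.
Total: 2 + 1 = 3.

3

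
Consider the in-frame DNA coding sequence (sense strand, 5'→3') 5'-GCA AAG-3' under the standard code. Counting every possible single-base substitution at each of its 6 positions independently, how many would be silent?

4

Codon 1 (GCA, Ala): 3 synonymous substitutions.
Codon 2 (AAG, Lys): 1 synonymous substitution.
Total: 3 + 1 = 4.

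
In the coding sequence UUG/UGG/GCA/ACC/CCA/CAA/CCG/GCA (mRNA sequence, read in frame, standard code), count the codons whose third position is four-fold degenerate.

Codon 1 UUG (Leu): third position 2-fold.
Codon 2 UGG (Trp): third position 1-fold.
Codon 3 GCA (Ala): third position 4-fold.
Codon 4 ACC (Thr): third position 4-fold.
Codon 5 CCA (Pro): third position 4-fold.
Codon 6 CAA (Gln): third position 2-fold.
Codon 7 CCG (Pro): third position 4-fold.
Codon 8 GCA (Ala): third position 4-fold.
Four-fold degenerate third positions: 5.

5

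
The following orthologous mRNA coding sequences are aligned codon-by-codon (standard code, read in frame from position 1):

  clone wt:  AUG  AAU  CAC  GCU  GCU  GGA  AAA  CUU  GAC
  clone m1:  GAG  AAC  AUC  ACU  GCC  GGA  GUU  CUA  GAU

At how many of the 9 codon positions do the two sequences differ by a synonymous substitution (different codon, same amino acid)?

4

Codon 1: AUG Met / GAG Glu — nonsynonymous.
Codon 2: AAU Asn / AAC Asn — synonymous.
Codon 3: CAC His / AUC Ile — nonsynonymous.
Codon 4: GCU Ala / ACU Thr — nonsynonymous.
Codon 5: GCU Ala / GCC Ala — synonymous.
Codon 6: GGA Gly / GGA Gly — identical.
Codon 7: AAA Lys / GUU Val — nonsynonymous.
Codon 8: CUU Leu / CUA Leu — synonymous.
Codon 9: GAC Asp / GAU Asp — synonymous.
Synonymous differences: 4.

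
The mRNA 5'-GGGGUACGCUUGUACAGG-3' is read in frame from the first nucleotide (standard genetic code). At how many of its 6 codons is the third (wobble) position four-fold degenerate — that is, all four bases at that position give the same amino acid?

3

Codon 1 GGG (Gly): third position 4-fold.
Codon 2 GUA (Val): third position 4-fold.
Codon 3 CGC (Arg): third position 4-fold.
Codon 4 UUG (Leu): third position 2-fold.
Codon 5 UAC (Tyr): third position 2-fold.
Codon 6 AGG (Arg): third position 2-fold.
Four-fold degenerate third positions: 3.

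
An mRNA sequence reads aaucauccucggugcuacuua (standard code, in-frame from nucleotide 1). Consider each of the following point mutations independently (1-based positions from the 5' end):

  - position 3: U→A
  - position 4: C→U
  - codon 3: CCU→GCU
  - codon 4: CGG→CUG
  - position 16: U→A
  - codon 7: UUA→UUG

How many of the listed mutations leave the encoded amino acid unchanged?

1

Codon 1: AAU (Asn) → AAA (Lys) — missense.
Codon 2: CAU (His) → UAU (Tyr) — missense.
Codon 3: CCU (Pro) → GCU (Ala) — missense.
Codon 4: CGG (Arg) → CUG (Leu) — missense.
Codon 6: UAC (Tyr) → AAC (Asn) — missense.
Codon 7: UUA (Leu) → UUG (Leu) — synonymous.
Synonymous: 1 of 6.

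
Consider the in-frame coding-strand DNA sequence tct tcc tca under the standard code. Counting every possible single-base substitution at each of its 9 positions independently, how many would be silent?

9

Codon 1 (TCT, Ser): 3 synonymous substitutions.
Codon 2 (TCC, Ser): 3 synonymous substitutions.
Codon 3 (TCA, Ser): 3 synonymous substitutions.
Total: 3 + 3 + 3 = 9.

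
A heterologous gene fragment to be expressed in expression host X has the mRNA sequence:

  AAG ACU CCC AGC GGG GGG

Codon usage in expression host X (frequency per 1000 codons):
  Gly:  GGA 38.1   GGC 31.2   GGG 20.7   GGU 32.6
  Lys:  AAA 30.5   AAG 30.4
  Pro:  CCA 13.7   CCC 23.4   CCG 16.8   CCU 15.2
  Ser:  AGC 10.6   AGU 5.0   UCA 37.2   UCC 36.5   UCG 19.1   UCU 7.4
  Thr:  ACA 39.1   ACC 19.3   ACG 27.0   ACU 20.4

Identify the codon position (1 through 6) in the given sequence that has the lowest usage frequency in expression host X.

Codon 1 AAG (Lys): 30.4 per 1000.
Codon 2 ACU (Thr): 20.4 per 1000.
Codon 3 CCC (Pro): 23.4 per 1000.
Codon 4 AGC (Ser): 10.6 per 1000.
Codon 5 GGG (Gly): 20.7 per 1000.
Codon 6 GGG (Gly): 20.7 per 1000.
Lowest frequency is 10.6 at codon 4.

4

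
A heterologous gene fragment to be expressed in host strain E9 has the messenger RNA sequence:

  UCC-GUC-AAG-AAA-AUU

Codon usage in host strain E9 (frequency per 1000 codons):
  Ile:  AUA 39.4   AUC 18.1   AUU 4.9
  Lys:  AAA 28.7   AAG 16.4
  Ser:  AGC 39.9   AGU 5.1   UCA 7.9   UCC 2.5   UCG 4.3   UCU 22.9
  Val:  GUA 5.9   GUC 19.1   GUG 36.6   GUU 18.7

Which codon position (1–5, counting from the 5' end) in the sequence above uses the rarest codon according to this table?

1

Codon 1 UCC (Ser): 2.5 per 1000.
Codon 2 GUC (Val): 19.1 per 1000.
Codon 3 AAG (Lys): 16.4 per 1000.
Codon 4 AAA (Lys): 28.7 per 1000.
Codon 5 AUU (Ile): 4.9 per 1000.
Lowest frequency is 2.5 at codon 1.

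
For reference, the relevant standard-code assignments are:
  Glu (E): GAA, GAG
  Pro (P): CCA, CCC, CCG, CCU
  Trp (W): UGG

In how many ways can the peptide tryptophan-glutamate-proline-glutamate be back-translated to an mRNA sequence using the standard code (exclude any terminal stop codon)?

Trp: 1 codon.
Glu: 2 codons.
Pro: 4 codons.
Glu: 2 codons.
1 × 2 × 4 × 2 = 16.

16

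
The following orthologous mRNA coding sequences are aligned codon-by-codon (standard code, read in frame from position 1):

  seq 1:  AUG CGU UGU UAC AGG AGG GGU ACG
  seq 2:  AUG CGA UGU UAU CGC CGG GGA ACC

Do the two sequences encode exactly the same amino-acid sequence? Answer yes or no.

yes

Codon 1: AUG Met / AUG Met — identical.
Codon 2: CGU Arg / CGA Arg — synonymous.
Codon 3: UGU Cys / UGU Cys — identical.
Codon 4: UAC Tyr / UAU Tyr — synonymous.
Codon 5: AGG Arg / CGC Arg — synonymous.
Codon 6: AGG Arg / CGG Arg — synonymous.
Codon 7: GGU Gly / GGA Gly — synonymous.
Codon 8: ACG Thr / ACC Thr — synonymous.
Nonsynonymous differences: 0 → same protein.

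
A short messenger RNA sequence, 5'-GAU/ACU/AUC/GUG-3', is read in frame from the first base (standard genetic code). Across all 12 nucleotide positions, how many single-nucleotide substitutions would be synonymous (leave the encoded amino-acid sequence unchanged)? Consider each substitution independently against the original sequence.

9

Codon 1 (GAU, Asp): 1 synonymous substitution.
Codon 2 (ACU, Thr): 3 synonymous substitutions.
Codon 3 (AUC, Ile): 2 synonymous substitutions.
Codon 4 (GUG, Val): 3 synonymous substitutions.
Total: 1 + 3 + 2 + 3 = 9.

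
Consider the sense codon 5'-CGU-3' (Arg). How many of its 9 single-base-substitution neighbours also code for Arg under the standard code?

Position 1: none → 0 synonymous.
Position 2: none → 0 synonymous.
Position 3: CGC, CGA, CGG → 3 synonymous.
Total: 0 + 0 + 3 = 3.

3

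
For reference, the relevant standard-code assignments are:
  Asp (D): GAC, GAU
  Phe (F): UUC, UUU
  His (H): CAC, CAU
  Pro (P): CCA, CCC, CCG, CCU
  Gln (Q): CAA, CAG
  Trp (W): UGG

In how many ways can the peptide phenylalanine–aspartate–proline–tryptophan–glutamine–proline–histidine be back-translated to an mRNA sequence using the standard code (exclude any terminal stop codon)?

256

Phe: 2 codons.
Asp: 2 codons.
Pro: 4 codons.
Trp: 1 codon.
Gln: 2 codons.
Pro: 4 codons.
His: 2 codons.
2 × 2 × 4 × 1 × 2 × 4 × 2 = 256.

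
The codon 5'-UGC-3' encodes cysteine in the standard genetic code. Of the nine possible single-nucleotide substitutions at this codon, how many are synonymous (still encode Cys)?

1

Position 1: none → 0 synonymous.
Position 2: none → 0 synonymous.
Position 3: UGU → 1 synonymous.
Total: 0 + 0 + 1 = 1.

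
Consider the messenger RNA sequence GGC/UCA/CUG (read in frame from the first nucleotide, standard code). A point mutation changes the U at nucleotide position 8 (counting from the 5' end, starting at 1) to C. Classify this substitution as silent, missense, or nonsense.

Position 8 falls in codon 3: CUG → Leu.
After the substitution the codon is CCG → Pro.
Leu ≠ Pro, so this is a missense mutation.

missense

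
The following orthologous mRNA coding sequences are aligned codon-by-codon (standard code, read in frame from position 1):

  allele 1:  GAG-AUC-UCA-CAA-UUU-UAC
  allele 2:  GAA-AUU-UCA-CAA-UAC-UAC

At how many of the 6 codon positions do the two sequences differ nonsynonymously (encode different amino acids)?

Codon 1: GAG Glu / GAA Glu — synonymous.
Codon 2: AUC Ile / AUU Ile — synonymous.
Codon 3: UCA Ser / UCA Ser — identical.
Codon 4: CAA Gln / CAA Gln — identical.
Codon 5: UUU Phe / UAC Tyr — nonsynonymous.
Codon 6: UAC Tyr / UAC Tyr — identical.
Nonsynonymous differences: 1.

1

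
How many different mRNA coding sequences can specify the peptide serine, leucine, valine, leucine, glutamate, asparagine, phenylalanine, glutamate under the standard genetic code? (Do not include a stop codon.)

13824

Ser: 6 codons.
Leu: 6 codons.
Val: 4 codons.
Leu: 6 codons.
Glu: 2 codons.
Asn: 2 codons.
Phe: 2 codons.
Glu: 2 codons.
6 × 6 × 4 × 6 × 2 × 2 × 2 × 2 = 13824.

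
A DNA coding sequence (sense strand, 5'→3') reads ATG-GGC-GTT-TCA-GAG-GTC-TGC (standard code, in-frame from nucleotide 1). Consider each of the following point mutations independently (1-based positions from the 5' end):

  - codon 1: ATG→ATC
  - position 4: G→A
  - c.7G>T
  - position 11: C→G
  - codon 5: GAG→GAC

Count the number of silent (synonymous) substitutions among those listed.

Codon 1: ATG (Met) → ATC (Ile) — missense.
Codon 2: GGC (Gly) → AGC (Ser) — missense.
Codon 3: GTT (Val) → TTT (Phe) — missense.
Codon 4: TCA (Ser) → TGA (Stop) — nonsense.
Codon 5: GAG (Glu) → GAC (Asp) — missense.
Synonymous: 0 of 5.

0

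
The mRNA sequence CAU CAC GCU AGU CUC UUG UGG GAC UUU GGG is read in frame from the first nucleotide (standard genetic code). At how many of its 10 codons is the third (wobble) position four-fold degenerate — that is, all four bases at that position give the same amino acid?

3

Codon 1 CAU (His): third position 2-fold.
Codon 2 CAC (His): third position 2-fold.
Codon 3 GCU (Ala): third position 4-fold.
Codon 4 AGU (Ser): third position 2-fold.
Codon 5 CUC (Leu): third position 4-fold.
Codon 6 UUG (Leu): third position 2-fold.
Codon 7 UGG (Trp): third position 1-fold.
Codon 8 GAC (Asp): third position 2-fold.
Codon 9 UUU (Phe): third position 2-fold.
Codon 10 GGG (Gly): third position 4-fold.
Four-fold degenerate third positions: 3.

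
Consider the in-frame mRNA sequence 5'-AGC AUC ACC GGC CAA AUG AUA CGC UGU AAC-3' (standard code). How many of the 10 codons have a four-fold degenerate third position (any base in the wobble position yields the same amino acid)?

Codon 1 AGC (Ser): third position 2-fold.
Codon 2 AUC (Ile): third position 3-fold.
Codon 3 ACC (Thr): third position 4-fold.
Codon 4 GGC (Gly): third position 4-fold.
Codon 5 CAA (Gln): third position 2-fold.
Codon 6 AUG (Met): third position 1-fold.
Codon 7 AUA (Ile): third position 3-fold.
Codon 8 CGC (Arg): third position 4-fold.
Codon 9 UGU (Cys): third position 2-fold.
Codon 10 AAC (Asn): third position 2-fold.
Four-fold degenerate third positions: 3.

3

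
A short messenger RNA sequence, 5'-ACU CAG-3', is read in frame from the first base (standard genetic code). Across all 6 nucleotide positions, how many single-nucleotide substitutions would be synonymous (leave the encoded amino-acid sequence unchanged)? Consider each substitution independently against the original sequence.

Codon 1 (ACU, Thr): 3 synonymous substitutions.
Codon 2 (CAG, Gln): 1 synonymous substitution.
Total: 3 + 1 = 4.

4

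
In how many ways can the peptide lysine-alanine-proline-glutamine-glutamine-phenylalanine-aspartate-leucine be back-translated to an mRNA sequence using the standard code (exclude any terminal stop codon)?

3072

Lys: 2 codons.
Ala: 4 codons.
Pro: 4 codons.
Gln: 2 codons.
Gln: 2 codons.
Phe: 2 codons.
Asp: 2 codons.
Leu: 6 codons.
2 × 4 × 4 × 2 × 2 × 2 × 2 × 6 = 3072.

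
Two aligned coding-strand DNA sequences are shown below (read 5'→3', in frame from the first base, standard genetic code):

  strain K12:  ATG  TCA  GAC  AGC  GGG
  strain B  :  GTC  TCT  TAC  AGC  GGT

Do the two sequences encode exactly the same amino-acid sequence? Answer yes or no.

no

Codon 1: ATG Met / GTC Val — nonsynonymous.
Codon 2: TCA Ser / TCT Ser — synonymous.
Codon 3: GAC Asp / TAC Tyr — nonsynonymous.
Codon 4: AGC Ser / AGC Ser — identical.
Codon 5: GGG Gly / GGT Gly — synonymous.
Nonsynonymous differences: 2 → different protein.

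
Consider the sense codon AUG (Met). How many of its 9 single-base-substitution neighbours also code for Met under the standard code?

Position 1: none → 0 synonymous.
Position 2: none → 0 synonymous.
Position 3: none → 0 synonymous.
Total: 0 + 0 + 0 = 0.

0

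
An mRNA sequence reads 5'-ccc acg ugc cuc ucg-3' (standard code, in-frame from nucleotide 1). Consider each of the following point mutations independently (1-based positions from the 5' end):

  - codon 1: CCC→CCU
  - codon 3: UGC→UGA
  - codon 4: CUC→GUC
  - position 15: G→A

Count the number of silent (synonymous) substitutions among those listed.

2

Codon 1: CCC (Pro) → CCU (Pro) — synonymous.
Codon 3: UGC (Cys) → UGA (Stop) — nonsense.
Codon 4: CUC (Leu) → GUC (Val) — missense.
Codon 5: UCG (Ser) → UCA (Ser) — synonymous.
Synonymous: 2 of 4.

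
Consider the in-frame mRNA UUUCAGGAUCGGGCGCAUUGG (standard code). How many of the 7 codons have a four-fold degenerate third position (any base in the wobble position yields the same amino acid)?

Codon 1 UUU (Phe): third position 2-fold.
Codon 2 CAG (Gln): third position 2-fold.
Codon 3 GAU (Asp): third position 2-fold.
Codon 4 CGG (Arg): third position 4-fold.
Codon 5 GCG (Ala): third position 4-fold.
Codon 6 CAU (His): third position 2-fold.
Codon 7 UGG (Trp): third position 1-fold.
Four-fold degenerate third positions: 2.

2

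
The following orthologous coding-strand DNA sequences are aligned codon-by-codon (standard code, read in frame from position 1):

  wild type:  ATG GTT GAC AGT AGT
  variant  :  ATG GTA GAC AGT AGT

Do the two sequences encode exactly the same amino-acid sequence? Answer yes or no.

Codon 1: ATG Met / ATG Met — identical.
Codon 2: GTT Val / GTA Val — synonymous.
Codon 3: GAC Asp / GAC Asp — identical.
Codon 4: AGT Ser / AGT Ser — identical.
Codon 5: AGT Ser / AGT Ser — identical.
Nonsynonymous differences: 0 → same protein.

yes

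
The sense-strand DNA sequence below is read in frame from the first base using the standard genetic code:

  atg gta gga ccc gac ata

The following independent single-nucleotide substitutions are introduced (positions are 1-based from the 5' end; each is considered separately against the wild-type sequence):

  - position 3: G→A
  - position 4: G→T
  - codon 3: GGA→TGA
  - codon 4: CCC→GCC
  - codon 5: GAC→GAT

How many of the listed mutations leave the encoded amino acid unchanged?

1

Codon 1: ATG (Met) → ATA (Ile) — missense.
Codon 2: GTA (Val) → TTA (Leu) — missense.
Codon 3: GGA (Gly) → TGA (Stop) — nonsense.
Codon 4: CCC (Pro) → GCC (Ala) — missense.
Codon 5: GAC (Asp) → GAT (Asp) — synonymous.
Synonymous: 1 of 5.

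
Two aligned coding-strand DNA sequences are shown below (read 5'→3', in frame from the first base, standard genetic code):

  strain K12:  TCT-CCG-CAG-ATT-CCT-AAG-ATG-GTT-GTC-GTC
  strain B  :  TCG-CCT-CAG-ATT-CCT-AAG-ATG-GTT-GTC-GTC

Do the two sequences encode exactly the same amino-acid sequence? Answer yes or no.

yes

Codon 1: TCT Ser / TCG Ser — synonymous.
Codon 2: CCG Pro / CCT Pro — synonymous.
Codon 3: CAG Gln / CAG Gln — identical.
Codon 4: ATT Ile / ATT Ile — identical.
Codon 5: CCT Pro / CCT Pro — identical.
Codon 6: AAG Lys / AAG Lys — identical.
Codon 7: ATG Met / ATG Met — identical.
Codon 8: GTT Val / GTT Val — identical.
Codon 9: GTC Val / GTC Val — identical.
Codon 10: GTC Val / GTC Val — identical.
Nonsynonymous differences: 0 → same protein.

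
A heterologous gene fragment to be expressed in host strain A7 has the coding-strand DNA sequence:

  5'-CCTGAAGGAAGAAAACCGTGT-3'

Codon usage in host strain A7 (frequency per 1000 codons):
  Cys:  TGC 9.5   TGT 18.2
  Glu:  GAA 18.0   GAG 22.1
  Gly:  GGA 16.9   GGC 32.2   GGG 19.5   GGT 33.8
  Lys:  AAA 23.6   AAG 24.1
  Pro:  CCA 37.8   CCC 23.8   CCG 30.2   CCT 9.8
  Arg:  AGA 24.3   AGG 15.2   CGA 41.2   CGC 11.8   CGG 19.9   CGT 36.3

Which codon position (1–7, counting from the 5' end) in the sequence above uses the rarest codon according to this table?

1

Codon 1 CCT (Pro): 9.8 per 1000.
Codon 2 GAA (Glu): 18.0 per 1000.
Codon 3 GGA (Gly): 16.9 per 1000.
Codon 4 AGA (Arg): 24.3 per 1000.
Codon 5 AAA (Lys): 23.6 per 1000.
Codon 6 CCG (Pro): 30.2 per 1000.
Codon 7 TGT (Cys): 18.2 per 1000.
Lowest frequency is 9.8 at codon 1.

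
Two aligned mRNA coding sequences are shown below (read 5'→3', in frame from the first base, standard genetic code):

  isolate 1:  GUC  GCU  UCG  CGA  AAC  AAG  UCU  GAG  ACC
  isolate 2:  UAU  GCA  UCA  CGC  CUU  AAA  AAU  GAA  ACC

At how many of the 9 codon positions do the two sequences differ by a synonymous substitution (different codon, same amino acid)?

5

Codon 1: GUC Val / UAU Tyr — nonsynonymous.
Codon 2: GCU Ala / GCA Ala — synonymous.
Codon 3: UCG Ser / UCA Ser — synonymous.
Codon 4: CGA Arg / CGC Arg — synonymous.
Codon 5: AAC Asn / CUU Leu — nonsynonymous.
Codon 6: AAG Lys / AAA Lys — synonymous.
Codon 7: UCU Ser / AAU Asn — nonsynonymous.
Codon 8: GAG Glu / GAA Glu — synonymous.
Codon 9: ACC Thr / ACC Thr — identical.
Synonymous differences: 5.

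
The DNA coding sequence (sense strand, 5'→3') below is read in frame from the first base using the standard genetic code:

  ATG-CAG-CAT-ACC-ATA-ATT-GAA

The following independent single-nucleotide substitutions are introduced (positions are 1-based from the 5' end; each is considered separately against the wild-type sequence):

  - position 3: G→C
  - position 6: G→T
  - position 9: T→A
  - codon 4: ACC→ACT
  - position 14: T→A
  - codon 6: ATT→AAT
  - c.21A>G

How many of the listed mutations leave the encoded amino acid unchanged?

2

Codon 1: ATG (Met) → ATC (Ile) — missense.
Codon 2: CAG (Gln) → CAT (His) — missense.
Codon 3: CAT (His) → CAA (Gln) — missense.
Codon 4: ACC (Thr) → ACT (Thr) — synonymous.
Codon 5: ATA (Ile) → AAA (Lys) — missense.
Codon 6: ATT (Ile) → AAT (Asn) — missense.
Codon 7: GAA (Glu) → GAG (Glu) — synonymous.
Synonymous: 2 of 7.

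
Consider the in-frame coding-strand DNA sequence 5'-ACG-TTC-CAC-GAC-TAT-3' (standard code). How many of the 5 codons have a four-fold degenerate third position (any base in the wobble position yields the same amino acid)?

Codon 1 ACG (Thr): third position 4-fold.
Codon 2 TTC (Phe): third position 2-fold.
Codon 3 CAC (His): third position 2-fold.
Codon 4 GAC (Asp): third position 2-fold.
Codon 5 TAT (Tyr): third position 2-fold.
Four-fold degenerate third positions: 1.

1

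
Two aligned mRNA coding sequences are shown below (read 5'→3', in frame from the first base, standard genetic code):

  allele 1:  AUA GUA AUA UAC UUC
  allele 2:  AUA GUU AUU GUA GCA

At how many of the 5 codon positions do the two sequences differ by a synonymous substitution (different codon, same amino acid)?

Codon 1: AUA Ile / AUA Ile — identical.
Codon 2: GUA Val / GUU Val — synonymous.
Codon 3: AUA Ile / AUU Ile — synonymous.
Codon 4: UAC Tyr / GUA Val — nonsynonymous.
Codon 5: UUC Phe / GCA Ala — nonsynonymous.
Synonymous differences: 2.

2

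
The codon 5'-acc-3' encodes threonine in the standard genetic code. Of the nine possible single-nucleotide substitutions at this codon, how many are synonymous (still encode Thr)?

Position 1: none → 0 synonymous.
Position 2: none → 0 synonymous.
Position 3: ACT, ACA, ACG → 3 synonymous.
Total: 0 + 0 + 3 = 3.

3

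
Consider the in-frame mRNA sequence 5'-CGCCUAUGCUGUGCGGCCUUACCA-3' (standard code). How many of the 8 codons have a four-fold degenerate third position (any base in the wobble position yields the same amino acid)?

Codon 1 CGC (Arg): third position 4-fold.
Codon 2 CUA (Leu): third position 4-fold.
Codon 3 UGC (Cys): third position 2-fold.
Codon 4 UGU (Cys): third position 2-fold.
Codon 5 GCG (Ala): third position 4-fold.
Codon 6 GCC (Ala): third position 4-fold.
Codon 7 UUA (Leu): third position 2-fold.
Codon 8 CCA (Pro): third position 4-fold.
Four-fold degenerate third positions: 5.

5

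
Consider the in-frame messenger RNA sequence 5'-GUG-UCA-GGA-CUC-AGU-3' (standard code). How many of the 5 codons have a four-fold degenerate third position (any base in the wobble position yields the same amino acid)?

4

Codon 1 GUG (Val): third position 4-fold.
Codon 2 UCA (Ser): third position 4-fold.
Codon 3 GGA (Gly): third position 4-fold.
Codon 4 CUC (Leu): third position 4-fold.
Codon 5 AGU (Ser): third position 2-fold.
Four-fold degenerate third positions: 4.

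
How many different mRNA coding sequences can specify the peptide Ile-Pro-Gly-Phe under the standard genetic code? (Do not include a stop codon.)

Ile: 3 codons.
Pro: 4 codons.
Gly: 4 codons.
Phe: 2 codons.
3 × 4 × 4 × 2 = 96.

96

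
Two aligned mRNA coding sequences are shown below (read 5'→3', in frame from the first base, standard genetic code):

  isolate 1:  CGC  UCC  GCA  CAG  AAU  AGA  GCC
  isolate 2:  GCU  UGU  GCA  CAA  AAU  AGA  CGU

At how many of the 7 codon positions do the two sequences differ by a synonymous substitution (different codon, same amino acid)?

Codon 1: CGC Arg / GCU Ala — nonsynonymous.
Codon 2: UCC Ser / UGU Cys — nonsynonymous.
Codon 3: GCA Ala / GCA Ala — identical.
Codon 4: CAG Gln / CAA Gln — synonymous.
Codon 5: AAU Asn / AAU Asn — identical.
Codon 6: AGA Arg / AGA Arg — identical.
Codon 7: GCC Ala / CGU Arg — nonsynonymous.
Synonymous differences: 1.

1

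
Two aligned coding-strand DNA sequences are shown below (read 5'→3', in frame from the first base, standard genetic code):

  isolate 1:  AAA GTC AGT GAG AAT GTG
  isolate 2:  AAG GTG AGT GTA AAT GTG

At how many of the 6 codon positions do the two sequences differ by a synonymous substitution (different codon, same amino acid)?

Codon 1: AAA Lys / AAG Lys — synonymous.
Codon 2: GTC Val / GTG Val — synonymous.
Codon 3: AGT Ser / AGT Ser — identical.
Codon 4: GAG Glu / GTA Val — nonsynonymous.
Codon 5: AAT Asn / AAT Asn — identical.
Codon 6: GTG Val / GTG Val — identical.
Synonymous differences: 2.

2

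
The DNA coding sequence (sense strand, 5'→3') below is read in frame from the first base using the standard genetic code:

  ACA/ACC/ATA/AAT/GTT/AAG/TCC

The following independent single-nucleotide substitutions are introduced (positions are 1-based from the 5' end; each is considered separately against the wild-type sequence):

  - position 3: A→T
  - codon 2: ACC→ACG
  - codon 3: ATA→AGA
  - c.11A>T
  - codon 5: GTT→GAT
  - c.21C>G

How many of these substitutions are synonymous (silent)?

3

Codon 1: ACA (Thr) → ACT (Thr) — synonymous.
Codon 2: ACC (Thr) → ACG (Thr) — synonymous.
Codon 3: ATA (Ile) → AGA (Arg) — missense.
Codon 4: AAT (Asn) → ATT (Ile) — missense.
Codon 5: GTT (Val) → GAT (Asp) — missense.
Codon 7: TCC (Ser) → TCG (Ser) — synonymous.
Synonymous: 3 of 6.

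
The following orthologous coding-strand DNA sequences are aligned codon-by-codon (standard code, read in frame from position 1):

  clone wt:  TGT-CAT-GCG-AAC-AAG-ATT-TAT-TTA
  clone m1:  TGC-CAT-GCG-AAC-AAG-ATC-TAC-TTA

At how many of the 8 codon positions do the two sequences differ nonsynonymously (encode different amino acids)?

Codon 1: TGT Cys / TGC Cys — synonymous.
Codon 2: CAT His / CAT His — identical.
Codon 3: GCG Ala / GCG Ala — identical.
Codon 4: AAC Asn / AAC Asn — identical.
Codon 5: AAG Lys / AAG Lys — identical.
Codon 6: ATT Ile / ATC Ile — synonymous.
Codon 7: TAT Tyr / TAC Tyr — synonymous.
Codon 8: TTA Leu / TTA Leu — identical.
Nonsynonymous differences: 0.

0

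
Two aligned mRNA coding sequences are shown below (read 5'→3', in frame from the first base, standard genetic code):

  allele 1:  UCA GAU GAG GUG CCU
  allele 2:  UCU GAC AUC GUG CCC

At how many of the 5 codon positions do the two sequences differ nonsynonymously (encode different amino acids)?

Codon 1: UCA Ser / UCU Ser — synonymous.
Codon 2: GAU Asp / GAC Asp — synonymous.
Codon 3: GAG Glu / AUC Ile — nonsynonymous.
Codon 4: GUG Val / GUG Val — identical.
Codon 5: CCU Pro / CCC Pro — synonymous.
Nonsynonymous differences: 1.

1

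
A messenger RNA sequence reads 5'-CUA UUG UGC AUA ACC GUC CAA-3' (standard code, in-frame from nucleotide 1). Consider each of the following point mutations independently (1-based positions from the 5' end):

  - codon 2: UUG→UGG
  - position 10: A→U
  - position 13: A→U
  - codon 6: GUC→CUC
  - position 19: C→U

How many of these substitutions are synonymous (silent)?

0

Codon 2: UUG (Leu) → UGG (Trp) — missense.
Codon 4: AUA (Ile) → UUA (Leu) — missense.
Codon 5: ACC (Thr) → UCC (Ser) — missense.
Codon 6: GUC (Val) → CUC (Leu) — missense.
Codon 7: CAA (Gln) → UAA (Stop) — nonsense.
Synonymous: 0 of 5.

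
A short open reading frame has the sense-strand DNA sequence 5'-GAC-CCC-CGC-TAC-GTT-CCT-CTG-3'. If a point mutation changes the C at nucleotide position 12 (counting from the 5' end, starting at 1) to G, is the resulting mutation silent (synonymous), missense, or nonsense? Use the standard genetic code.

nonsense

Position 12 falls in codon 4: TAC → Tyr.
After the substitution the codon is TAG → Stop.
The new codon is a stop codon, so this is a nonsense mutation.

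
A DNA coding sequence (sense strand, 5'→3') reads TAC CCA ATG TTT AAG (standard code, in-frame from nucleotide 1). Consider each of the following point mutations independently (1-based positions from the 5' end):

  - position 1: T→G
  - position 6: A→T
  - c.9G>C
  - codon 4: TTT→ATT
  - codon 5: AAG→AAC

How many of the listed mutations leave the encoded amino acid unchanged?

1

Codon 1: TAC (Tyr) → GAC (Asp) — missense.
Codon 2: CCA (Pro) → CCT (Pro) — synonymous.
Codon 3: ATG (Met) → ATC (Ile) — missense.
Codon 4: TTT (Phe) → ATT (Ile) — missense.
Codon 5: AAG (Lys) → AAC (Asn) — missense.
Synonymous: 1 of 5.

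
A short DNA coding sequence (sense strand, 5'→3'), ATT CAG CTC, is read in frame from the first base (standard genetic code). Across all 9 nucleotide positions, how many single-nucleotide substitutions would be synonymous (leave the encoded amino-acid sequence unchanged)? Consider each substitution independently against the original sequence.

Codon 1 (ATT, Ile): 2 synonymous substitutions.
Codon 2 (CAG, Gln): 1 synonymous substitution.
Codon 3 (CTC, Leu): 3 synonymous substitutions.
Total: 2 + 1 + 3 = 6.

6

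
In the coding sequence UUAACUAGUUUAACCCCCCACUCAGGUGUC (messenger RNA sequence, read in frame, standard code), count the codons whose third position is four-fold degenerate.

6

Codon 1 UUA (Leu): third position 2-fold.
Codon 2 ACU (Thr): third position 4-fold.
Codon 3 AGU (Ser): third position 2-fold.
Codon 4 UUA (Leu): third position 2-fold.
Codon 5 ACC (Thr): third position 4-fold.
Codon 6 CCC (Pro): third position 4-fold.
Codon 7 CAC (His): third position 2-fold.
Codon 8 UCA (Ser): third position 4-fold.
Codon 9 GGU (Gly): third position 4-fold.
Codon 10 GUC (Val): third position 4-fold.
Four-fold degenerate third positions: 6.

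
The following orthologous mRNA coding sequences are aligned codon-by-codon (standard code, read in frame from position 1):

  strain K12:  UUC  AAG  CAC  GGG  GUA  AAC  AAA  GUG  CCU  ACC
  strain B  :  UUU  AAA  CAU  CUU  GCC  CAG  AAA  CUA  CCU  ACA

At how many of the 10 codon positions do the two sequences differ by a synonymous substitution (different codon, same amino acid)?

4

Codon 1: UUC Phe / UUU Phe — synonymous.
Codon 2: AAG Lys / AAA Lys — synonymous.
Codon 3: CAC His / CAU His — synonymous.
Codon 4: GGG Gly / CUU Leu — nonsynonymous.
Codon 5: GUA Val / GCC Ala — nonsynonymous.
Codon 6: AAC Asn / CAG Gln — nonsynonymous.
Codon 7: AAA Lys / AAA Lys — identical.
Codon 8: GUG Val / CUA Leu — nonsynonymous.
Codon 9: CCU Pro / CCU Pro — identical.
Codon 10: ACC Thr / ACA Thr — synonymous.
Synonymous differences: 4.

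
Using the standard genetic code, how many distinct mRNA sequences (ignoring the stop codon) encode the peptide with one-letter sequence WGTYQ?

64

Trp: 1 codon.
Gly: 4 codons.
Thr: 4 codons.
Tyr: 2 codons.
Gln: 2 codons.
1 × 4 × 4 × 2 × 2 = 64.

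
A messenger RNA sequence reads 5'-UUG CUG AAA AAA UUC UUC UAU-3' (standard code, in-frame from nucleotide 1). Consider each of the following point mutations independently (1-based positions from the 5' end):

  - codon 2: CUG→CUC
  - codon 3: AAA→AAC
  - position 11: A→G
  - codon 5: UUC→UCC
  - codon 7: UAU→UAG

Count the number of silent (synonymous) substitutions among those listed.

1

Codon 2: CUG (Leu) → CUC (Leu) — synonymous.
Codon 3: AAA (Lys) → AAC (Asn) — missense.
Codon 4: AAA (Lys) → AGA (Arg) — missense.
Codon 5: UUC (Phe) → UCC (Ser) — missense.
Codon 7: UAU (Tyr) → UAG (Stop) — nonsense.
Synonymous: 1 of 5.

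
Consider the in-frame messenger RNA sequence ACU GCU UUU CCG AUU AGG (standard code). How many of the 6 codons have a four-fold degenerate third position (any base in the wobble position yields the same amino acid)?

Codon 1 ACU (Thr): third position 4-fold.
Codon 2 GCU (Ala): third position 4-fold.
Codon 3 UUU (Phe): third position 2-fold.
Codon 4 CCG (Pro): third position 4-fold.
Codon 5 AUU (Ile): third position 3-fold.
Codon 6 AGG (Arg): third position 2-fold.
Four-fold degenerate third positions: 3.

3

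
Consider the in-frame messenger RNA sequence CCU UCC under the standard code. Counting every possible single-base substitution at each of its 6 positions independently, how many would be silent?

6

Codon 1 (CCU, Pro): 3 synonymous substitutions.
Codon 2 (UCC, Ser): 3 synonymous substitutions.
Total: 3 + 3 = 6.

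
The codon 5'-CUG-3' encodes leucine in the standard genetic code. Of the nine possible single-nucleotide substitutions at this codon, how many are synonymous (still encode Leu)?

4

Position 1: UUG → 1 synonymous.
Position 2: none → 0 synonymous.
Position 3: CUU, CUC, CUA → 3 synonymous.
Total: 1 + 0 + 3 = 4.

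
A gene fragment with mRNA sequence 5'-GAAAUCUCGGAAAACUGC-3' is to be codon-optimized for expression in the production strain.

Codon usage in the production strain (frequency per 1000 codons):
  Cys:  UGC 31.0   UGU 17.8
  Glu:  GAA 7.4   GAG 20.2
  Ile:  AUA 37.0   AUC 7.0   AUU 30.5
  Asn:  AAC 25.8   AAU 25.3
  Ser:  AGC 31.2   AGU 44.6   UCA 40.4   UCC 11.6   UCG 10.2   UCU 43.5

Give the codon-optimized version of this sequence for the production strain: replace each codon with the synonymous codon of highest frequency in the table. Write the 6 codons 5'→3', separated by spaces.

GAG AUA AGU GAG AAC UGC

Codon 1 (Glu): best is GAG at 20.2.
Codon 2 (Ile): best is AUA at 37.0.
Codon 3 (Ser): best is AGU at 44.6.
Codon 4 (Glu): best is GAG at 20.2.
Codon 5 (Asn): best is AAC at 25.8.
Codon 6 (Cys): best is UGC at 31.0.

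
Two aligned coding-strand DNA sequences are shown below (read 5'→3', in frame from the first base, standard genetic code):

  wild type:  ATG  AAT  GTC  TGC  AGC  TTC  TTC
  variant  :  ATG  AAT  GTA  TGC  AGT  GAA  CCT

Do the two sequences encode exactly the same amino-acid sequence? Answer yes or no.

no

Codon 1: ATG Met / ATG Met — identical.
Codon 2: AAT Asn / AAT Asn — identical.
Codon 3: GTC Val / GTA Val — synonymous.
Codon 4: TGC Cys / TGC Cys — identical.
Codon 5: AGC Ser / AGT Ser — synonymous.
Codon 6: TTC Phe / GAA Glu — nonsynonymous.
Codon 7: TTC Phe / CCT Pro — nonsynonymous.
Nonsynonymous differences: 2 → different protein.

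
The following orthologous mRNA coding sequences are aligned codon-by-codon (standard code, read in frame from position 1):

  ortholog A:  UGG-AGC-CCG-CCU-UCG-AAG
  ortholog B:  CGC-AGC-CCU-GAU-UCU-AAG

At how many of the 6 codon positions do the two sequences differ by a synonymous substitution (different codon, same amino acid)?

2

Codon 1: UGG Trp / CGC Arg — nonsynonymous.
Codon 2: AGC Ser / AGC Ser — identical.
Codon 3: CCG Pro / CCU Pro — synonymous.
Codon 4: CCU Pro / GAU Asp — nonsynonymous.
Codon 5: UCG Ser / UCU Ser — synonymous.
Codon 6: AAG Lys / AAG Lys — identical.
Synonymous differences: 2.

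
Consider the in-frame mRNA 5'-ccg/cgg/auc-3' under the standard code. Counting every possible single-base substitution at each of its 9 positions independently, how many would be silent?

9

Codon 1 (CCG, Pro): 3 synonymous substitutions.
Codon 2 (CGG, Arg): 4 synonymous substitutions.
Codon 3 (AUC, Ile): 2 synonymous substitutions.
Total: 3 + 4 + 2 = 9.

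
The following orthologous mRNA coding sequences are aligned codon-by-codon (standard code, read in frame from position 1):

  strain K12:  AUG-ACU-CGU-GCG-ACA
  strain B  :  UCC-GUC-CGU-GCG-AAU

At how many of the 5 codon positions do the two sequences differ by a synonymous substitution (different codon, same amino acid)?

Codon 1: AUG Met / UCC Ser — nonsynonymous.
Codon 2: ACU Thr / GUC Val — nonsynonymous.
Codon 3: CGU Arg / CGU Arg — identical.
Codon 4: GCG Ala / GCG Ala — identical.
Codon 5: ACA Thr / AAU Asn — nonsynonymous.
Synonymous differences: 0.

0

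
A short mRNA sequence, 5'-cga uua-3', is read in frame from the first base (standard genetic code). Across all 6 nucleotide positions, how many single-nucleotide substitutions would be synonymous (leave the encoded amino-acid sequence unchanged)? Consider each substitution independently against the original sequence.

Codon 1 (CGA, Arg): 4 synonymous substitutions.
Codon 2 (UUA, Leu): 2 synonymous substitutions.
Total: 4 + 2 = 6.

6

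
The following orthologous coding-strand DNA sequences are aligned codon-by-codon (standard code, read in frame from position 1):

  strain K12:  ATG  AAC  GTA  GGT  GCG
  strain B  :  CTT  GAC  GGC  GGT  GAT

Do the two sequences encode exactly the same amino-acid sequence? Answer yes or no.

Codon 1: ATG Met / CTT Leu — nonsynonymous.
Codon 2: AAC Asn / GAC Asp — nonsynonymous.
Codon 3: GTA Val / GGC Gly — nonsynonymous.
Codon 4: GGT Gly / GGT Gly — identical.
Codon 5: GCG Ala / GAT Asp — nonsynonymous.
Nonsynonymous differences: 4 → different protein.

no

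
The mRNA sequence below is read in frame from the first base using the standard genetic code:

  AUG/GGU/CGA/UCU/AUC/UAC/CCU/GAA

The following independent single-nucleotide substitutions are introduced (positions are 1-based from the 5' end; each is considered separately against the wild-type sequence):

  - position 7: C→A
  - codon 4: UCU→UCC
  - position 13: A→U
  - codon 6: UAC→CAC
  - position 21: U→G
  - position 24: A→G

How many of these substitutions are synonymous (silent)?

4

Codon 3: CGA (Arg) → AGA (Arg) — synonymous.
Codon 4: UCU (Ser) → UCC (Ser) — synonymous.
Codon 5: AUC (Ile) → UUC (Phe) — missense.
Codon 6: UAC (Tyr) → CAC (His) — missense.
Codon 7: CCU (Pro) → CCG (Pro) — synonymous.
Codon 8: GAA (Glu) → GAG (Glu) — synonymous.
Synonymous: 4 of 6.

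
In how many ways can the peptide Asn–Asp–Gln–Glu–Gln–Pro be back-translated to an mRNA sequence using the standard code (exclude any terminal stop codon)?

128

Asn: 2 codons.
Asp: 2 codons.
Gln: 2 codons.
Glu: 2 codons.
Gln: 2 codons.
Pro: 4 codons.
2 × 2 × 2 × 2 × 2 × 4 = 128.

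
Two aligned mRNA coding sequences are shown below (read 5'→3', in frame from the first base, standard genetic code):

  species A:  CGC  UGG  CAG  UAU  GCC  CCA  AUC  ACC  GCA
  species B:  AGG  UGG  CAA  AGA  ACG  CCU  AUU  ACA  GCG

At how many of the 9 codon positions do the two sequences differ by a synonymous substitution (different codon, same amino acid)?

6

Codon 1: CGC Arg / AGG Arg — synonymous.
Codon 2: UGG Trp / UGG Trp — identical.
Codon 3: CAG Gln / CAA Gln — synonymous.
Codon 4: UAU Tyr / AGA Arg — nonsynonymous.
Codon 5: GCC Ala / ACG Thr — nonsynonymous.
Codon 6: CCA Pro / CCU Pro — synonymous.
Codon 7: AUC Ile / AUU Ile — synonymous.
Codon 8: ACC Thr / ACA Thr — synonymous.
Codon 9: GCA Ala / GCG Ala — synonymous.
Synonymous differences: 6.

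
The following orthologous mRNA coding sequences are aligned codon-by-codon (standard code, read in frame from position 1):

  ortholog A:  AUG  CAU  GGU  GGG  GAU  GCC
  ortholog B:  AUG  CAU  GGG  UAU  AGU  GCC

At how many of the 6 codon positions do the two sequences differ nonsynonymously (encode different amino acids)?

2

Codon 1: AUG Met / AUG Met — identical.
Codon 2: CAU His / CAU His — identical.
Codon 3: GGU Gly / GGG Gly — synonymous.
Codon 4: GGG Gly / UAU Tyr — nonsynonymous.
Codon 5: GAU Asp / AGU Ser — nonsynonymous.
Codon 6: GCC Ala / GCC Ala — identical.
Nonsynonymous differences: 2.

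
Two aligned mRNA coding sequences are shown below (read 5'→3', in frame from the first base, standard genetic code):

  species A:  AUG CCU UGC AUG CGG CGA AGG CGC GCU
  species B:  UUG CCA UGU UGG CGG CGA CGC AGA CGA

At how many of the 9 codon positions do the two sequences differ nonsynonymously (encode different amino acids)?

Codon 1: AUG Met / UUG Leu — nonsynonymous.
Codon 2: CCU Pro / CCA Pro — synonymous.
Codon 3: UGC Cys / UGU Cys — synonymous.
Codon 4: AUG Met / UGG Trp — nonsynonymous.
Codon 5: CGG Arg / CGG Arg — identical.
Codon 6: CGA Arg / CGA Arg — identical.
Codon 7: AGG Arg / CGC Arg — synonymous.
Codon 8: CGC Arg / AGA Arg — synonymous.
Codon 9: GCU Ala / CGA Arg — nonsynonymous.
Nonsynonymous differences: 3.

3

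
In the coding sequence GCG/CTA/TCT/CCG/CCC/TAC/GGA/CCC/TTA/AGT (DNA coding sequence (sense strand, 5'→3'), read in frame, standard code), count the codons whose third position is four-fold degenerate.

Codon 1 GCG (Ala): third position 4-fold.
Codon 2 CTA (Leu): third position 4-fold.
Codon 3 TCT (Ser): third position 4-fold.
Codon 4 CCG (Pro): third position 4-fold.
Codon 5 CCC (Pro): third position 4-fold.
Codon 6 TAC (Tyr): third position 2-fold.
Codon 7 GGA (Gly): third position 4-fold.
Codon 8 CCC (Pro): third position 4-fold.
Codon 9 TTA (Leu): third position 2-fold.
Codon 10 AGT (Ser): third position 2-fold.
Four-fold degenerate third positions: 7.

7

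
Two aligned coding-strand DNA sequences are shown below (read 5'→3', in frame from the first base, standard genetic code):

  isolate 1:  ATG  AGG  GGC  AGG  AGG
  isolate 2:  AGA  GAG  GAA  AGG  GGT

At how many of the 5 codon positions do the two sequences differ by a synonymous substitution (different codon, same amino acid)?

Codon 1: ATG Met / AGA Arg — nonsynonymous.
Codon 2: AGG Arg / GAG Glu — nonsynonymous.
Codon 3: GGC Gly / GAA Glu — nonsynonymous.
Codon 4: AGG Arg / AGG Arg — identical.
Codon 5: AGG Arg / GGT Gly — nonsynonymous.
Synonymous differences: 0.

0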